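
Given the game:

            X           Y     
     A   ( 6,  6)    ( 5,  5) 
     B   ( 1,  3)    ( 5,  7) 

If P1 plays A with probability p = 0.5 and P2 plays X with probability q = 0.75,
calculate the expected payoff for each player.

E[P1] = 3.875, E[P2] = 4.875

Work:
E[P1] = p·q·π₁(A,X) + p·(1-q)·π₁(A,Y) + (1-p)·q·π₁(B,X) + (1-p)·(1-q)·π₁(B,Y)
= 0.5·0.75·6 + 0.5·0.25·5 + 0.5·0.75·1 + 0.5·0.25·5
= 3.875

E[P2] = 4.875 (similar calculation)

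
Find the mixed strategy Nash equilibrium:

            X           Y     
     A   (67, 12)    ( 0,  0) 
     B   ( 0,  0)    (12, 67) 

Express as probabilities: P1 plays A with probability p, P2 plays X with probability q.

p = 0.8481, q = 0.1519

Work:
Find probabilities that make opponent indifferent:
P2 chooses q to make P1 indifferent between A and B
P1 chooses p to make P2 indifferent between X and Y
Mixed NE: P1 plays (A: 0.8481, B: 0.1519), P2 plays (X: 0.1519, Y: 0.8481)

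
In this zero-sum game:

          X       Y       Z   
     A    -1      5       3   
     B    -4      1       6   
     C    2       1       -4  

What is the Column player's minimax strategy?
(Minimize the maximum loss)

Column should play X, value = 2

Work:
Column player minimizes Row's maximum payoff:
Column X: max payoff to Row = 2
Column Y: max payoff to Row = 5
Column Z: max payoff to Row = 6
Minimum is 2, achieved by column X.
Minimax strategy: X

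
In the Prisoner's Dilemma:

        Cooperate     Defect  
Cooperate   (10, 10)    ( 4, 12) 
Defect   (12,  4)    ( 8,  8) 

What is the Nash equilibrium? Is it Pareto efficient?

(Defect, Defect) is NE; not Pareto efficient

Work:
Defect dominates Cooperate for both players:
If P2 cooperates: Defect (12) > Cooperate (10)
If P2 defects: Defect (8) > Cooperate (4)
NE: (Defect, Defect) with payoff (8, 8)
But (Cooperate, Cooperate) = (10, 10) Pareto dominates (8, 8)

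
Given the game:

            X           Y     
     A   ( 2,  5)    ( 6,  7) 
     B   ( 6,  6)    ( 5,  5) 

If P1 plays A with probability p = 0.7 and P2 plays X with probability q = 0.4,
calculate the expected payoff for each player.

E[P1] = 4.7, E[P2] = 5.96

Work:
E[P1] = p·q·π₁(A,X) + p·(1-q)·π₁(A,Y) + (1-p)·q·π₁(B,X) + (1-p)·(1-q)·π₁(B,Y)
= 0.7·0.4·2 + 0.7·0.6·6 + 0.3·0.4·6 + 0.3·0.6·5
= 4.7

E[P2] = 5.96 (similar calculation)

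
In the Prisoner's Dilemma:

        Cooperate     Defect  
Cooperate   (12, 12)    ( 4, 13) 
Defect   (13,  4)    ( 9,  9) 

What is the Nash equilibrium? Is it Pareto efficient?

(Defect, Defect) is NE; not Pareto efficient

Work:
Defect dominates Cooperate for both players:
If P2 cooperates: Defect (13) > Cooperate (12)
If P2 defects: Defect (9) > Cooperate (4)
NE: (Defect, Defect) with payoff (9, 9)
But (Cooperate, Cooperate) = (12, 12) Pareto dominates (9, 9)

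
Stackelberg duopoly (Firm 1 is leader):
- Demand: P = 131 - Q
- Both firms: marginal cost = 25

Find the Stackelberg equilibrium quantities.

q₁* (leader) = 53.0, q₂* (follower) = 26.5

Work:
Follower's reaction: q₂ = (a - c - q₁)/2
Leader substitutes: π₁ = q₁·(a - q₁ - (a-c-q₁)/2 - c)
FOC: q₁* = (131 - 25)/2 = 53.00
Then: q₂* = (131 - 25 - 53.0)/2 = 26.50
Leader has first-mover advantage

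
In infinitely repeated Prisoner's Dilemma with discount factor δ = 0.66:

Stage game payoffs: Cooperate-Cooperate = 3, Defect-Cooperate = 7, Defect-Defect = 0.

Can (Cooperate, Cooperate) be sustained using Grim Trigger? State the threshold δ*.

δ* = 0.5714; since δ = 0.66 ≥ 0.5714, cooperation can be sustained

Work:
For Grim Trigger:
Cooperate forever: 3/(1-δ)
Defect then punished: 7 + 0·δ/(1-δ)
Need: 3/(1-δ) ≥ 7 + 0·δ/(1-δ)
Solving: δ ≥ (T-R)/(T-P) = (7-3)/(7-0) = 0.5714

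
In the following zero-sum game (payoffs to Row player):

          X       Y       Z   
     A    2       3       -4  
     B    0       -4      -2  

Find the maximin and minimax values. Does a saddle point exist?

Maximin = -4, Minimax = -2, Saddle: False

Work:
Row minimums: [-4, -4] → maximin = -4
Column maximums: [2, 3, -2] → minimax = -2
No saddle point (maximin ≠ minimax). Mixed strategy needed.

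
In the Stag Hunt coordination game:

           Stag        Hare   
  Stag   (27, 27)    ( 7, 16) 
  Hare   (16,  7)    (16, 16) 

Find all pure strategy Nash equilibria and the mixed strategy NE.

Pure NE: (Stag, Stag) and (Hare, Hare); Mixed NE: p = 0.45, q = 0.45

Work:
Check pure NE:
(Stag, Stag): (27, 27) - no unilateral deviation beneficial
(Hare, Hare): (16, 16) - no unilateral deviation beneficial
Mixed NE: P1 plays Stag with p = 0.45, P2 plays Stag with q = 0.45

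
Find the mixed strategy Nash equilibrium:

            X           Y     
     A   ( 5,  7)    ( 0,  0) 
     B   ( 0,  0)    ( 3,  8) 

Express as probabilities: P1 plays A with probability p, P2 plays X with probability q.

p = 0.5333, q = 0.375

Work:
Find probabilities that make opponent indifferent:
P2 chooses q to make P1 indifferent between A and B
P1 chooses p to make P2 indifferent between X and Y
Mixed NE: P1 plays (A: 0.5333, B: 0.4667), P2 plays (X: 0.375, Y: 0.625)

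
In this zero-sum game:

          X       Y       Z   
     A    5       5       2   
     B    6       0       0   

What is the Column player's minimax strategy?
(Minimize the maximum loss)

Column should play Z, value = 2

Work:
Column player minimizes Row's maximum payoff:
Column X: max payoff to Row = 6
Column Y: max payoff to Row = 5
Column Z: max payoff to Row = 2
Minimum is 2, achieved by column Z.
Minimax strategy: Z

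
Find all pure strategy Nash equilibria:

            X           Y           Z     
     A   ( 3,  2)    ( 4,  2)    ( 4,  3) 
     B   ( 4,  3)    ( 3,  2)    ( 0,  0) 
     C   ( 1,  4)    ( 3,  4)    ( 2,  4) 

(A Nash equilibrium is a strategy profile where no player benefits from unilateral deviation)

Nash equilibrium: (A, Z), (B, X)

Work:
Best responses:
  P1 vs X: payoffs [3, 4, 1] → best response B (payoff 4)
  P1 vs Y: payoffs [4, 3, 3] → best response A (payoff 4)
  P1 vs Z: payoffs [4, 0, 2] → best response A (payoff 4)
  P2 vs A: payoffs [2, 2, 3] → best response Z (payoff 3)
  P2 vs B: payoffs [3, 2, 0] → best response X (payoff 3)
  P2 vs C: payoffs [4, 4, 4] → best response X/Y/Z (payoff 4)
Mutual best responses: (A,Z), (B,X) → Nash equilibria.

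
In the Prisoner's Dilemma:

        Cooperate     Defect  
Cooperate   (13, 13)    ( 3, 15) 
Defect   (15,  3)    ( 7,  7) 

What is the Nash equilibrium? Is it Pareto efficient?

(Defect, Defect) is NE; not Pareto efficient

Work:
Defect dominates Cooperate for both players:
If P2 cooperates: Defect (15) > Cooperate (13)
If P2 defects: Defect (7) > Cooperate (3)
NE: (Defect, Defect) with payoff (7, 7)
But (Cooperate, Cooperate) = (13, 13) Pareto dominates (7, 7)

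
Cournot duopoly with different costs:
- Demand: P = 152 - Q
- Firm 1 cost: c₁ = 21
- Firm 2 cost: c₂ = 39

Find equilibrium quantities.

q₁* = 49.67, q₂* = 31.67

Work:
Reaction: q₁ = (152 - 21 - q₂)/2
Reaction: q₂ = (152 - 39 - q₁)/2
Solve simultaneously:
q₁* = (152 - 2×21 + 39)/3 = 49.67
q₂* = (152 - 2×39 + 21)/3 = 31.67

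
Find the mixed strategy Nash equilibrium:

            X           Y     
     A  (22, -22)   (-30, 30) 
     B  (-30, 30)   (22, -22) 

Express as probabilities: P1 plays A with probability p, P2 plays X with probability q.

p = 0.5, q = 0.5

Work:
Find probabilities that make opponent indifferent:
P2 chooses q to make P1 indifferent between A and B
P1 chooses p to make P2 indifferent between X and Y
Mixed NE: P1 plays (A: 0.5, B: 0.5), P2 plays (X: 0.5, Y: 0.5)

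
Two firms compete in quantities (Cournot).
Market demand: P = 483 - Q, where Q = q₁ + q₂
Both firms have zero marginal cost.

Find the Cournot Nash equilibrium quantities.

q₁* = q₂* = 161.0; P* = 161.0

Work:
Profit: π_i = P·q_i = (a - q_i - q_j)·q_i
FOC: ∂π_i/∂q_i = a - 2q_i - q_j = 0
Reaction function: q_i = (483 - q_j)/2
Symmetry: q* = 483/3 = 161.0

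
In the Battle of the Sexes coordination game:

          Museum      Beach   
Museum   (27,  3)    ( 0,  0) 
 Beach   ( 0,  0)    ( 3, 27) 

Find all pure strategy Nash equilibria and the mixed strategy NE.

Pure NE: (Museum, Museum) and (Beach, Beach); Mixed NE: p = 0.9, q = 0.1

Work:
Check pure NE:
(Museum, Museum): (27, 3) - no unilateral deviation beneficial
(Beach, Beach): (3, 27) - no unilateral deviation beneficial
Mixed NE: P1 plays Museum with p = 0.9, P2 plays Museum with q = 0.1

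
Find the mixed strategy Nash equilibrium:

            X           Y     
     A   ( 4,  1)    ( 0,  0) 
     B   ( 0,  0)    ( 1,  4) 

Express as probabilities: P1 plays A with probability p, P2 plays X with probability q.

p = 0.8, q = 0.2

Work:
Find probabilities that make opponent indifferent:
P2 chooses q to make P1 indifferent between A and B
P1 chooses p to make P2 indifferent between X and Y
Mixed NE: P1 plays (A: 0.8, B: 0.2), P2 plays (X: 0.2, Y: 0.8)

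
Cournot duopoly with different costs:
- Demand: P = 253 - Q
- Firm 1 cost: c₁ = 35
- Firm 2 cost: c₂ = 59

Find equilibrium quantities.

q₁* = 80.67, q₂* = 56.67

Work:
Reaction: q₁ = (253 - 35 - q₂)/2
Reaction: q₂ = (253 - 59 - q₁)/2
Solve simultaneously:
q₁* = (253 - 2×35 + 59)/3 = 80.67
q₂* = (253 - 2×59 + 35)/3 = 56.67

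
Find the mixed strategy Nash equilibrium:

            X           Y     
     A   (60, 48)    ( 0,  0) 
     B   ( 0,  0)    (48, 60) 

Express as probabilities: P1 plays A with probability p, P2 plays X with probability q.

p = 0.5556, q = 0.4444

Work:
Find probabilities that make opponent indifferent:
P2 chooses q to make P1 indifferent between A and B
P1 chooses p to make P2 indifferent between X and Y
Mixed NE: P1 plays (A: 0.5556, B: 0.4444), P2 plays (X: 0.4444, Y: 0.5556)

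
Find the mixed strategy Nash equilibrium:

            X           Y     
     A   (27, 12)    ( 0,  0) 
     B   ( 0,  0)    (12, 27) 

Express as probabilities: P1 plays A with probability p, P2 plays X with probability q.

p = 0.6923, q = 0.3077

Work:
Find probabilities that make opponent indifferent:
P2 chooses q to make P1 indifferent between A and B
P1 chooses p to make P2 indifferent between X and Y
Mixed NE: P1 plays (A: 0.6923, B: 0.3077), P2 plays (X: 0.3077, Y: 0.6923)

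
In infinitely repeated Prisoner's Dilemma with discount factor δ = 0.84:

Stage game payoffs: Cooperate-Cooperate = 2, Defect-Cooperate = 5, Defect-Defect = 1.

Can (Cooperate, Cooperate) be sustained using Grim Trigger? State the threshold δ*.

δ* = 0.75; since δ = 0.84 ≥ 0.75, cooperation can be sustained

Work:
For Grim Trigger:
Cooperate forever: 2/(1-δ)
Defect then punished: 5 + 1·δ/(1-δ)
Need: 2/(1-δ) ≥ 5 + 1·δ/(1-δ)
Solving: δ ≥ (T-R)/(T-P) = (5-2)/(5-1) = 0.75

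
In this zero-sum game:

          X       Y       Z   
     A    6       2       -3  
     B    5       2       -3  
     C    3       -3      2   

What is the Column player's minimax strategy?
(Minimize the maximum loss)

Column should play Y or Z (all achieve the minimum), value = 2

Work:
Column player minimizes Row's maximum payoff:
Column X: max payoff to Row = 6
Column Y: max payoff to Row = 2
Column Z: max payoff to Row = 2
Minimum is 2, achieved by columns Y, Z (tied).
Each of Y or Z is a minimax strategy.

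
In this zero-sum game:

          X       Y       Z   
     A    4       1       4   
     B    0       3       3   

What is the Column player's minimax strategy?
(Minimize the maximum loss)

Column should play Y, value = 3

Work:
Column player minimizes Row's maximum payoff:
Column X: max payoff to Row = 4
Column Y: max payoff to Row = 3
Column Z: max payoff to Row = 4
Minimum is 3, achieved by column Y.
Minimax strategy: Y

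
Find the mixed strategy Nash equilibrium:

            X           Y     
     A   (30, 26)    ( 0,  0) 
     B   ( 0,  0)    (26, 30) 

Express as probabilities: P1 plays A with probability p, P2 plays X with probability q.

p = 0.5357, q = 0.4643

Work:
Find probabilities that make opponent indifferent:
P2 chooses q to make P1 indifferent between A and B
P1 chooses p to make P2 indifferent between X and Y
Mixed NE: P1 plays (A: 0.5357, B: 0.4643), P2 plays (X: 0.4643, Y: 0.5357)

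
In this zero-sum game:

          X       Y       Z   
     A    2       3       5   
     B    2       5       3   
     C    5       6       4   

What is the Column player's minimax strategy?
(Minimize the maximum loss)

Column should play X or Z (all achieve the minimum), value = 5

Work:
Column player minimizes Row's maximum payoff:
Column X: max payoff to Row = 5
Column Y: max payoff to Row = 6
Column Z: max payoff to Row = 5
Minimum is 5, achieved by columns X, Z (tied).
Each of X or Z is a minimax strategy.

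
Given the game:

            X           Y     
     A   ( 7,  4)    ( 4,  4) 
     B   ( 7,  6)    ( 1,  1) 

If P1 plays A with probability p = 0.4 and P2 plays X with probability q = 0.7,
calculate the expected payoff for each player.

E[P1] = 5.56, E[P2] = 4.3

Work:
E[P1] = p·q·π₁(A,X) + p·(1-q)·π₁(A,Y) + (1-p)·q·π₁(B,X) + (1-p)·(1-q)·π₁(B,Y)
= 0.4·0.7·7 + 0.4·0.3·4 + 0.6·0.7·7 + 0.6·0.3·1
= 5.56

E[P2] = 4.3 (similar calculation)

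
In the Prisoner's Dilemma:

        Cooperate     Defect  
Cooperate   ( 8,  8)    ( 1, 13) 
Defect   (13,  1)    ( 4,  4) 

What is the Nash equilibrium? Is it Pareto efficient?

(Defect, Defect) is NE; not Pareto efficient

Work:
Defect dominates Cooperate for both players:
If P2 cooperates: Defect (13) > Cooperate (8)
If P2 defects: Defect (4) > Cooperate (1)
NE: (Defect, Defect) with payoff (4, 4)
But (Cooperate, Cooperate) = (8, 8) Pareto dominates (4, 4)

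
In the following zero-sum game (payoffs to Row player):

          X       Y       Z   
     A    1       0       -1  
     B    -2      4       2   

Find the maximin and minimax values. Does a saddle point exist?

Maximin = -1, Minimax = 1, Saddle: False

Work:
Row minimums: [-1, -2] → maximin = -1
Column maximums: [1, 4, 2] → minimax = 1
No saddle point (maximin ≠ minimax). Mixed strategy needed.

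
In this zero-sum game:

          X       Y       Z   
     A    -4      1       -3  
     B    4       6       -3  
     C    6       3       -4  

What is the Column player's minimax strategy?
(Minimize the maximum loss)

Column should play Z, value = -3

Work:
Column player minimizes Row's maximum payoff:
Column X: max payoff to Row = 6
Column Y: max payoff to Row = 6
Column Z: max payoff to Row = -3
Minimum is -3, achieved by column Z.
Minimax strategy: Z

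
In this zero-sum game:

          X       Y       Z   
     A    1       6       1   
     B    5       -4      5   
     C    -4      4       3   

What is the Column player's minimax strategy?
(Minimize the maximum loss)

Column should play X or Z (all achieve the minimum), value = 5

Work:
Column player minimizes Row's maximum payoff:
Column X: max payoff to Row = 5
Column Y: max payoff to Row = 6
Column Z: max payoff to Row = 5
Minimum is 5, achieved by columns X, Z (tied).
Each of X or Z is a minimax strategy.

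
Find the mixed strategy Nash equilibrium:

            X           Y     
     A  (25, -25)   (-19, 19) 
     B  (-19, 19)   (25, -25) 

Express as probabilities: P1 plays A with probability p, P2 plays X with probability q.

p = 0.5, q = 0.5

Work:
Find probabilities that make opponent indifferent:
P2 chooses q to make P1 indifferent between A and B
P1 chooses p to make P2 indifferent between X and Y
Mixed NE: P1 plays (A: 0.5, B: 0.5), P2 plays (X: 0.5, Y: 0.5)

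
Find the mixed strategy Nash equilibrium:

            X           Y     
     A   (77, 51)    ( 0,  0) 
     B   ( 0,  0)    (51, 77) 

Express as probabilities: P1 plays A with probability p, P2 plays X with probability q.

p = 0.6016, q = 0.3984

Work:
Find probabilities that make opponent indifferent:
P2 chooses q to make P1 indifferent between A and B
P1 chooses p to make P2 indifferent between X and Y
Mixed NE: P1 plays (A: 0.6016, B: 0.3984), P2 plays (X: 0.3984, Y: 0.6016)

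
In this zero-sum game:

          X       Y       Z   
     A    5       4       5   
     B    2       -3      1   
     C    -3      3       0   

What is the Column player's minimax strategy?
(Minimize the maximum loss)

Column should play Y, value = 4

Work:
Column player minimizes Row's maximum payoff:
Column X: max payoff to Row = 5
Column Y: max payoff to Row = 4
Column Z: max payoff to Row = 5
Minimum is 4, achieved by column Y.
Minimax strategy: Y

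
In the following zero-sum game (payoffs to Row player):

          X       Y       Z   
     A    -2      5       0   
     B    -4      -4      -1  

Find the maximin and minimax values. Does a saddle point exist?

Maximin = -2, Minimax = -2, Saddle: True

Work:
Row minimums: [-2, -4] → maximin = -2
Column maximums: [-2, 5, 0] → minimax = -2
Saddle point exists! Game value = -2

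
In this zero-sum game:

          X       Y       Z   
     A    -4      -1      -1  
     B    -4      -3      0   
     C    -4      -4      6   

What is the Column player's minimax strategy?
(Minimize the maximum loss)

Column should play X, value = -4

Work:
Column player minimizes Row's maximum payoff:
Column X: max payoff to Row = -4
Column Y: max payoff to Row = -1
Column Z: max payoff to Row = 6
Minimum is -4, achieved by column X.
Minimax strategy: X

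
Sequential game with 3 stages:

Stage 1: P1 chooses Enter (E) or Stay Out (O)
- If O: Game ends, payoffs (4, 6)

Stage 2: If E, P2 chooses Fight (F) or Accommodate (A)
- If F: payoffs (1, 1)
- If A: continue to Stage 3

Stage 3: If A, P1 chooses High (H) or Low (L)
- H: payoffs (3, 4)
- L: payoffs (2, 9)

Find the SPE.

SPE: (O, A, H); Outcome (4, 6)

Work:
Stage 3: P1 chooses H (3 vs 2)
Stage 2: P2: F->1, A->4 (anticipating H). Choose A
Stage 1: P1: O->4, E->3 (anticipating A, H). Choose O
SPE path: O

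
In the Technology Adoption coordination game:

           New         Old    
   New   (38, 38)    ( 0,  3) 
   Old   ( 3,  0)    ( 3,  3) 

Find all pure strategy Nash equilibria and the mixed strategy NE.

Pure NE: (New, New) and (Old, Old); Mixed NE: p = 0.0789, q = 0.0789

Work:
Check pure NE:
(New, New): (38, 38) - no unilateral deviation beneficial
(Old, Old): (3, 3) - no unilateral deviation beneficial
Mixed NE: P1 plays New with p = 0.0789, P2 plays New with q = 0.0789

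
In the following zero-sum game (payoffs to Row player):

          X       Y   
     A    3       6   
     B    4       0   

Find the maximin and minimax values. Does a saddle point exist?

Maximin = 3, Minimax = 4, Saddle: False

Work:
Row minimums: [3, 0] → maximin = 3
Column maximums: [4, 6] → minimax = 4
No saddle point (maximin ≠ minimax). Mixed strategy needed.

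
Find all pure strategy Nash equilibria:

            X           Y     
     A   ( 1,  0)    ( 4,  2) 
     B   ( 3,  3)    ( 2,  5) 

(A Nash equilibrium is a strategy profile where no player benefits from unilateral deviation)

Nash equilibrium: (A, Y)

Work:
Best responses:
  P1 vs X: payoffs [1, 3] → best response B (payoff 3)
  P1 vs Y: payoffs [4, 2] → best response A (payoff 4)
  P2 vs A: payoffs [0, 2] → best response Y (payoff 2)
  P2 vs B: payoffs [3, 5] → best response Y (payoff 5)
Mutual best responses: (A,Y) → Nash equilibria.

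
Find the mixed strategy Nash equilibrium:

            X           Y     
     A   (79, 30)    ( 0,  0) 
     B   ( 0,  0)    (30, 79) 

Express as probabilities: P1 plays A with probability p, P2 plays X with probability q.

p = 0.7248, q = 0.2752

Work:
Find probabilities that make opponent indifferent:
P2 chooses q to make P1 indifferent between A and B
P1 chooses p to make P2 indifferent between X and Y
Mixed NE: P1 plays (A: 0.7248, B: 0.2752), P2 plays (X: 0.2752, Y: 0.7248)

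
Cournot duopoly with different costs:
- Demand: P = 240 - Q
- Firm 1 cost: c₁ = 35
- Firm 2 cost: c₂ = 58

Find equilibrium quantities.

q₁* = 76.0, q₂* = 53.0

Work:
Reaction: q₁ = (240 - 35 - q₂)/2
Reaction: q₂ = (240 - 58 - q₁)/2
Solve simultaneously:
q₁* = (240 - 2×35 + 58)/3 = 76.0
q₂* = (240 - 2×58 + 35)/3 = 53.0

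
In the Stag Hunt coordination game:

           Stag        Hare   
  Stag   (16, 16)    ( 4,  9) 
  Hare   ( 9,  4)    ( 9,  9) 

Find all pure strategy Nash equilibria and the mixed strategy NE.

Pure NE: (Stag, Stag) and (Hare, Hare); Mixed NE: p = 0.4167, q = 0.4167

Work:
Check pure NE:
(Stag, Stag): (16, 16) - no unilateral deviation beneficial
(Hare, Hare): (9, 9) - no unilateral deviation beneficial
Mixed NE: P1 plays Stag with p = 0.4167, P2 plays Stag with q = 0.4167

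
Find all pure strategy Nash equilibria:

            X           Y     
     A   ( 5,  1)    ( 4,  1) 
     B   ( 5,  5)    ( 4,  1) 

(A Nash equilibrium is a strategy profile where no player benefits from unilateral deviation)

Nash equilibrium: (A, X), (A, Y), (B, X)

Work:
Best responses:
  P1 vs X: payoffs [5, 5] → best response A/B (payoff 5)
  P1 vs Y: payoffs [4, 4] → best response A/B (payoff 4)
  P2 vs A: payoffs [1, 1] → best response X/Y (payoff 1)
  P2 vs B: payoffs [5, 1] → best response X (payoff 5)
Mutual best responses: (A,X), (A,Y), (B,X) → Nash equilibria.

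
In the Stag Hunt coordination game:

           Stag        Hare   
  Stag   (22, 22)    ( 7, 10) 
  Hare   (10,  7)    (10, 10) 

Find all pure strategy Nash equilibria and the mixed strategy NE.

Pure NE: (Stag, Stag) and (Hare, Hare); Mixed NE: p = 0.2, q = 0.2

Work:
Check pure NE:
(Stag, Stag): (22, 22) - no unilateral deviation beneficial
(Hare, Hare): (10, 10) - no unilateral deviation beneficial
Mixed NE: P1 plays Stag with p = 0.2, P2 plays Stag with q = 0.2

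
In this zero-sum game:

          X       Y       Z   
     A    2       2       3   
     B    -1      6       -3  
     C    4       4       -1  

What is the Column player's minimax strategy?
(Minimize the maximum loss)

Column should play Z, value = 3

Work:
Column player minimizes Row's maximum payoff:
Column X: max payoff to Row = 4
Column Y: max payoff to Row = 6
Column Z: max payoff to Row = 3
Minimum is 3, achieved by column Z.
Minimax strategy: Z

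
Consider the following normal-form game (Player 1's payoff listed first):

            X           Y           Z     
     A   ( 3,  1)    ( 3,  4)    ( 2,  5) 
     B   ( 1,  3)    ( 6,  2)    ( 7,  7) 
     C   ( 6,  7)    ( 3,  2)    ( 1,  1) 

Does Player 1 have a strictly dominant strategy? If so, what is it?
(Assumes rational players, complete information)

No strictly dominant strategy exists for Player 1

Work:
A strategy strictly dominates another if it gives a strictly higher payoff against every opponent action. Compare each pair of P1's strategies column-by-column:
  A vs B: [3 vs 1, 3 vs 6, 2 vs 7] → A does not strictly dominate B (column Y: 3 ≤ 6)
  A vs C: [3 vs 6, 3 vs 3, 2 vs 1] → A does not strictly dominate C (column X: 3 ≤ 6)
  B vs A: [1 vs 3, 6 vs 3, 7 vs 2] → B does not strictly dominate A (column X: 1 ≤ 3)
  B vs C: [1 vs 6, 6 vs 3, 7 vs 1] → B does not strictly dominate C (column X: 1 ≤ 6)
  C vs A: [6 vs 3, 3 vs 3, 1 vs 2] → C does not strictly dominate A (column Y: 3 ≤ 3)
  C vs B: [6 vs 1, 3 vs 6, 1 vs 7] → C does not strictly dominate B (column Y: 3 ≤ 6)
No single strategy strictly dominates all others → no strictly dominant strategy.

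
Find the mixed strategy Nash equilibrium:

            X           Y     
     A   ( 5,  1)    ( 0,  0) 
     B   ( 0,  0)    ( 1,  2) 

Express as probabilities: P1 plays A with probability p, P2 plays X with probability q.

p = 0.6667, q = 0.1667

Work:
Find probabilities that make opponent indifferent:
P2 chooses q to make P1 indifferent between A and B
P1 chooses p to make P2 indifferent between X and Y
Mixed NE: P1 plays (A: 0.6667, B: 0.3333), P2 plays (X: 0.1667, Y: 0.8333)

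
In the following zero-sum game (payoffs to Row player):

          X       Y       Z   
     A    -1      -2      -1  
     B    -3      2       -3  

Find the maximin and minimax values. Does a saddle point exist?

Maximin = -2, Minimax = -1, Saddle: False

Work:
Row minimums: [-2, -3] → maximin = -2
Column maximums: [-1, 2, -1] → minimax = -1
No saddle point (maximin ≠ minimax). Mixed strategy needed.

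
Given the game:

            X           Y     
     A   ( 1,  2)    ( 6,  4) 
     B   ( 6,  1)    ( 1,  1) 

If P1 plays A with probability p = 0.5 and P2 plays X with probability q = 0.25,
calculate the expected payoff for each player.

E[P1] = 3.5, E[P2] = 2.25

Work:
E[P1] = p·q·π₁(A,X) + p·(1-q)·π₁(A,Y) + (1-p)·q·π₁(B,X) + (1-p)·(1-q)·π₁(B,Y)
= 0.5·0.25·1 + 0.5·0.75·6 + 0.5·0.25·6 + 0.5·0.75·1
= 3.5

E[P2] = 2.25 (similar calculation)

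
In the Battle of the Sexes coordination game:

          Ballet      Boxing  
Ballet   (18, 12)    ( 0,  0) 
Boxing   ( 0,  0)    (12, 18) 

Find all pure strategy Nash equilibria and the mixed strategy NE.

Pure NE: (Ballet, Ballet) and (Boxing, Boxing); Mixed NE: p = 0.6, q = 0.4

Work:
Check pure NE:
(Ballet, Ballet): (18, 12) - no unilateral deviation beneficial
(Boxing, Boxing): (12, 18) - no unilateral deviation beneficial
Mixed NE: P1 plays Ballet with p = 0.6, P2 plays Ballet with q = 0.4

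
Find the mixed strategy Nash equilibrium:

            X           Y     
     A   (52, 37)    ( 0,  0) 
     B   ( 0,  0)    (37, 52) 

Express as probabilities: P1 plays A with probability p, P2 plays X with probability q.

p = 0.5843, q = 0.4157

Work:
Find probabilities that make opponent indifferent:
P2 chooses q to make P1 indifferent between A and B
P1 chooses p to make P2 indifferent between X and Y
Mixed NE: P1 plays (A: 0.5843, B: 0.4157), P2 plays (X: 0.4157, Y: 0.5843)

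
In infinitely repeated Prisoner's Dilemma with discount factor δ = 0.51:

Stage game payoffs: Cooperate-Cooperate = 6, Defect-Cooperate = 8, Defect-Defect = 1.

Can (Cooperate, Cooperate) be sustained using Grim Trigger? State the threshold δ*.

δ* = 0.2857; since δ = 0.51 ≥ 0.2857, cooperation can be sustained

Work:
For Grim Trigger:
Cooperate forever: 6/(1-δ)
Defect then punished: 8 + 1·δ/(1-δ)
Need: 6/(1-δ) ≥ 8 + 1·δ/(1-δ)
Solving: δ ≥ (T-R)/(T-P) = (8-6)/(8-1) = 0.2857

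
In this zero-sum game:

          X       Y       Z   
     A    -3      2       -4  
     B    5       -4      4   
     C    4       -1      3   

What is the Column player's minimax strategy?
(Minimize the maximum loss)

Column should play Y, value = 2

Work:
Column player minimizes Row's maximum payoff:
Column X: max payoff to Row = 5
Column Y: max payoff to Row = 2
Column Z: max payoff to Row = 4
Minimum is 2, achieved by column Y.
Minimax strategy: Y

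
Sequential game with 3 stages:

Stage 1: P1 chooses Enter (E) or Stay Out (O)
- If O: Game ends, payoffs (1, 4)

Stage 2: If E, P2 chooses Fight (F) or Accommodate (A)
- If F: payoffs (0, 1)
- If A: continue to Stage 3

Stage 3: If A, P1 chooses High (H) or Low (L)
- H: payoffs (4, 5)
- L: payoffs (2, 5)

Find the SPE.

SPE: (E, A, H); Outcome (4, 5)

Work:
Stage 3: P1 chooses H (4 vs 2)
Stage 2: P2: F->1, A->5 (anticipating H). Choose A
Stage 1: P1: O->1, E->4 (anticipating A, H). Choose E
SPE path: E -> A -> H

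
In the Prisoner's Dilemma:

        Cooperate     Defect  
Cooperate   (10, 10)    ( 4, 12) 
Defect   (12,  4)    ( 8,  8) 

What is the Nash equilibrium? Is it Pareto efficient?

(Defect, Defect) is NE; not Pareto efficient

Work:
Defect dominates Cooperate for both players:
If P2 cooperates: Defect (12) > Cooperate (10)
If P2 defects: Defect (8) > Cooperate (4)
NE: (Defect, Defect) with payoff (8, 8)
But (Cooperate, Cooperate) = (10, 10) Pareto dominates (8, 8)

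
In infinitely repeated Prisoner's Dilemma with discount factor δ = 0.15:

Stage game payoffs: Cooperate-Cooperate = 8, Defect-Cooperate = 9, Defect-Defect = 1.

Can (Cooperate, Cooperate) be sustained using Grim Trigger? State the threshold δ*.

δ* = 0.125; since δ = 0.15 ≥ 0.125, cooperation can be sustained

Work:
For Grim Trigger:
Cooperate forever: 8/(1-δ)
Defect then punished: 9 + 1·δ/(1-δ)
Need: 8/(1-δ) ≥ 9 + 1·δ/(1-δ)
Solving: δ ≥ (T-R)/(T-P) = (9-8)/(9-1) = 0.125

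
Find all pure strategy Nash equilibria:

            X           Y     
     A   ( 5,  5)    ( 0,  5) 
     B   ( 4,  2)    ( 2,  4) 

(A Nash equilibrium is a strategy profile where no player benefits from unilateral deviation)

Nash equilibrium: (A, X), (B, Y)

Work:
Best responses:
  P1 vs X: payoffs [5, 4] → best response A (payoff 5)
  P1 vs Y: payoffs [0, 2] → best response B (payoff 2)
  P2 vs A: payoffs [5, 5] → best response X/Y (payoff 5)
  P2 vs B: payoffs [2, 4] → best response Y (payoff 4)
Mutual best responses: (A,X), (B,Y) → Nash equilibria.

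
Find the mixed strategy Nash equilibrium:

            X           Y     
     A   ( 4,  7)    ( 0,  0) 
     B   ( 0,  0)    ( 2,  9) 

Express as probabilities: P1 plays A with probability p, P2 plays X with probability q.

p = 0.5625, q = 0.3333

Work:
Find probabilities that make opponent indifferent:
P2 chooses q to make P1 indifferent between A and B
P1 chooses p to make P2 indifferent between X and Y
Mixed NE: P1 plays (A: 0.5625, B: 0.4375), P2 plays (X: 0.3333, Y: 0.6667)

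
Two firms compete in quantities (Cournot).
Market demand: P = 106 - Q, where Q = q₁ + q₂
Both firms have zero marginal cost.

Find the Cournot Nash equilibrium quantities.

q₁* = q₂* = 35.33; P* = 35.33

Work:
Profit: π_i = P·q_i = (a - q_i - q_j)·q_i
FOC: ∂π_i/∂q_i = a - 2q_i - q_j = 0
Reaction function: q_i = (106 - q_j)/2
Symmetry: q* = 106/3 = 35.33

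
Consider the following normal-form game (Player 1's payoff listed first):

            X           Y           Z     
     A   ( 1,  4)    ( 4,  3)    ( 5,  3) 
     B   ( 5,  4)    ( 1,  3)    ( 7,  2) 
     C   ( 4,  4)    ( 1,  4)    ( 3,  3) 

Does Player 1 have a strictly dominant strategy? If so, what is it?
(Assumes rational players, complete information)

No strictly dominant strategy exists for Player 1

Work:
A strategy strictly dominates another if it gives a strictly higher payoff against every opponent action. Compare each pair of P1's strategies column-by-column:
  A vs B: [1 vs 5, 4 vs 1, 5 vs 7] → A does not strictly dominate B (column X: 1 ≤ 5)
  A vs C: [1 vs 4, 4 vs 1, 5 vs 3] → A does not strictly dominate C (column X: 1 ≤ 4)
  B vs A: [5 vs 1, 1 vs 4, 7 vs 5] → B does not strictly dominate A (column Y: 1 ≤ 4)
  B vs C: [5 vs 4, 1 vs 1, 7 vs 3] → B does not strictly dominate C (column Y: 1 ≤ 1)
  C vs A: [4 vs 1, 1 vs 4, 3 vs 5] → C does not strictly dominate A (column Y: 1 ≤ 4)
  C vs B: [4 vs 5, 1 vs 1, 3 vs 7] → C does not strictly dominate B (column X: 4 ≤ 5)
No single strategy strictly dominates all others → no strictly dominant strategy.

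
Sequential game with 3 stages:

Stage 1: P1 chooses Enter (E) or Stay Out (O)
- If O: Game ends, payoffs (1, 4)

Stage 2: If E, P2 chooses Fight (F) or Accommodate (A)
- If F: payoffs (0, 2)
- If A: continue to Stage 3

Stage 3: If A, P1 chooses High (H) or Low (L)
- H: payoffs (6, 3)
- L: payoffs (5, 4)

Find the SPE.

SPE: (E, A, H); Outcome (6, 3)

Work:
Stage 3: P1 chooses H (6 vs 5)
Stage 2: P2: F->2, A->3 (anticipating H). Choose A
Stage 1: P1: O->1, E->6 (anticipating A, H). Choose E
SPE path: E -> A -> H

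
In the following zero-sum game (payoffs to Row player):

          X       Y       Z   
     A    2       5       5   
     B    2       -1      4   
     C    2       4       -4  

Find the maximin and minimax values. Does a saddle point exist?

Maximin = 2, Minimax = 2, Saddle: True

Work:
Row minimums: [2, -1, -4] → maximin = 2
Column maximums: [2, 5, 5] → minimax = 2
Saddle point exists! Game value = 2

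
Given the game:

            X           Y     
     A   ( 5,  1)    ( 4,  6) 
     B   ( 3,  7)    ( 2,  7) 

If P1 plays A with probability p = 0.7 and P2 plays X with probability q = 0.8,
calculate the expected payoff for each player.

E[P1] = 4.2, E[P2] = 3.5

Work:
E[P1] = p·q·π₁(A,X) + p·(1-q)·π₁(A,Y) + (1-p)·q·π₁(B,X) + (1-p)·(1-q)·π₁(B,Y)
= 0.7·0.8·5 + 0.7·0.2·4 + 0.3·0.8·3 + 0.3·0.2·2
= 4.2

E[P2] = 3.5 (similar calculation)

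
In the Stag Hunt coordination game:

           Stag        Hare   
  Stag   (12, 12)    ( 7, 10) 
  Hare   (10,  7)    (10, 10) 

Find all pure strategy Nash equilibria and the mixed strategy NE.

Pure NE: (Stag, Stag) and (Hare, Hare); Mixed NE: p = 0.6, q = 0.6

Work:
Check pure NE:
(Stag, Stag): (12, 12) - no unilateral deviation beneficial
(Hare, Hare): (10, 10) - no unilateral deviation beneficial
Mixed NE: P1 plays Stag with p = 0.6, P2 plays Stag with q = 0.6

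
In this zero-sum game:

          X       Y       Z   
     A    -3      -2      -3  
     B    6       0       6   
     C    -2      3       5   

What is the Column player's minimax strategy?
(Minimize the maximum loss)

Column should play Y, value = 3

Work:
Column player minimizes Row's maximum payoff:
Column X: max payoff to Row = 6
Column Y: max payoff to Row = 3
Column Z: max payoff to Row = 6
Minimum is 3, achieved by column Y.
Minimax strategy: Y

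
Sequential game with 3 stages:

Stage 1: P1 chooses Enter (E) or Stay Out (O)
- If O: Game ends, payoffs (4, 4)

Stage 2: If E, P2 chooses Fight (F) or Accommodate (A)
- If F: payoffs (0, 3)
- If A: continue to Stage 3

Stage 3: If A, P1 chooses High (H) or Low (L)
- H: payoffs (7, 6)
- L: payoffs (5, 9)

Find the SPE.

SPE: (E, A, H); Outcome (7, 6)

Work:
Stage 3: P1 chooses H (7 vs 5)
Stage 2: P2: F->3, A->6 (anticipating H). Choose A
Stage 1: P1: O->4, E->7 (anticipating A, H). Choose E
SPE path: E -> A -> H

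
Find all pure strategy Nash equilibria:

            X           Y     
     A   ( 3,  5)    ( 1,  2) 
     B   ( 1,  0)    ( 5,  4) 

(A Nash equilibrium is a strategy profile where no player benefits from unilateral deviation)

Nash equilibrium: (A, X), (B, Y)

Work:
Best responses:
  P1 vs X: payoffs [3, 1] → best response A (payoff 3)
  P1 vs Y: payoffs [1, 5] → best response B (payoff 5)
  P2 vs A: payoffs [5, 2] → best response X (payoff 5)
  P2 vs B: payoffs [0, 4] → best response Y (payoff 4)
Mutual best responses: (A,X), (B,Y) → Nash equilibria.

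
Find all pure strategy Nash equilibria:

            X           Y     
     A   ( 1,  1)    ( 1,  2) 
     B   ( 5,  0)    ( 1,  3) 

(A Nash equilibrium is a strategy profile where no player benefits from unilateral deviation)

Nash equilibrium: (A, Y), (B, Y)

Work:
Best responses:
  P1 vs X: payoffs [1, 5] → best response B (payoff 5)
  P1 vs Y: payoffs [1, 1] → best response A/B (payoff 1)
  P2 vs A: payoffs [1, 2] → best response Y (payoff 2)
  P2 vs B: payoffs [0, 3] → best response Y (payoff 3)
Mutual best responses: (A,Y), (B,Y) → Nash equilibria.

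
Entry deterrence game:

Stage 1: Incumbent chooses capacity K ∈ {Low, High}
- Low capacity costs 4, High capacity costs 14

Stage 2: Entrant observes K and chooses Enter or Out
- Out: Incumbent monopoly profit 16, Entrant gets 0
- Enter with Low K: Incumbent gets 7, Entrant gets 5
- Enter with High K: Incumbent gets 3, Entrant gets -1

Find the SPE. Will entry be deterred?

SPE: (Low, Enter|Low, Out|High); Entry not deterred. Incumbent net profit = 3, Entrant gets 5

Work:
After Low K: Entrant enters (5 > 0)
After High K: Entrant stays out (-1 < 0)
Incumbent: Low → 7−4=3, High → 16−14=2
Incumbent chooses Low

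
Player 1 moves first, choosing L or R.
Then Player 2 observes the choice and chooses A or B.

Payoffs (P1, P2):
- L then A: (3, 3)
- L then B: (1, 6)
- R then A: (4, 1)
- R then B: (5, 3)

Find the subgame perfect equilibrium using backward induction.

P1 plays R, P2 plays B after L and B after R; Payoff (5, 3)

Work:
Backward induction:
After L: P2 chooses B → P1 gets 1
After R: P2 chooses B → P1 gets 5
P1 chooses R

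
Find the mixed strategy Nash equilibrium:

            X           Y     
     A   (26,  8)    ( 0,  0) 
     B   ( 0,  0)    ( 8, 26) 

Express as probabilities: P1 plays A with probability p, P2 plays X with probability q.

p = 0.7647, q = 0.2353

Work:
Find probabilities that make opponent indifferent:
P2 chooses q to make P1 indifferent between A and B
P1 chooses p to make P2 indifferent between X and Y
Mixed NE: P1 plays (A: 0.7647, B: 0.2353), P2 plays (X: 0.2353, Y: 0.7647)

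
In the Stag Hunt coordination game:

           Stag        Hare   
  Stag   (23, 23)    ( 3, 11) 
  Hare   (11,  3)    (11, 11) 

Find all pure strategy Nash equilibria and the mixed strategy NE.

Pure NE: (Stag, Stag) and (Hare, Hare); Mixed NE: p = 0.4, q = 0.4

Work:
Check pure NE:
(Stag, Stag): (23, 23) - no unilateral deviation beneficial
(Hare, Hare): (11, 11) - no unilateral deviation beneficial
Mixed NE: P1 plays Stag with p = 0.4, P2 plays Stag with q = 0.4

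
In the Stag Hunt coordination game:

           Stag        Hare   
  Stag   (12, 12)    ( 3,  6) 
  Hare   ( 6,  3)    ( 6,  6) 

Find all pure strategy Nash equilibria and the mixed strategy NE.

Pure NE: (Stag, Stag) and (Hare, Hare); Mixed NE: p = 0.3333, q = 0.3333

Work:
Check pure NE:
(Stag, Stag): (12, 12) - no unilateral deviation beneficial
(Hare, Hare): (6, 6) - no unilateral deviation beneficial
Mixed NE: P1 plays Stag with p = 0.3333, P2 plays Stag with q = 0.3333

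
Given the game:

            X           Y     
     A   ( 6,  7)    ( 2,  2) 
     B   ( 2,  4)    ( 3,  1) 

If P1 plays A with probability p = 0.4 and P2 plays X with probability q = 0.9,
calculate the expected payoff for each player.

E[P1] = 3.5, E[P2] = 4.82

Work:
E[P1] = p·q·π₁(A,X) + p·(1-q)·π₁(A,Y) + (1-p)·q·π₁(B,X) + (1-p)·(1-q)·π₁(B,Y)
= 0.4·0.9·6 + 0.4·0.1·2 + 0.6·0.9·2 + 0.6·0.1·3
= 3.5

E[P2] = 4.82 (similar calculation)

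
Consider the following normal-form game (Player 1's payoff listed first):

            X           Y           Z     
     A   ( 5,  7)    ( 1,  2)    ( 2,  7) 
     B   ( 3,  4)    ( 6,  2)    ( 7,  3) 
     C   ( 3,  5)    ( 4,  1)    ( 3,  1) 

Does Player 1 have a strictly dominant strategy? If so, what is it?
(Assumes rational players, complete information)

No strictly dominant strategy exists for Player 1

Work:
A strategy strictly dominates another if it gives a strictly higher payoff against every opponent action. Compare each pair of P1's strategies column-by-column:
  A vs B: [5 vs 3, 1 vs 6, 2 vs 7] → A does not strictly dominate B (column Y: 1 ≤ 6)
  A vs C: [5 vs 3, 1 vs 4, 2 vs 3] → A does not strictly dominate C (column Y: 1 ≤ 4)
  B vs A: [3 vs 5, 6 vs 1, 7 vs 2] → B does not strictly dominate A (column X: 3 ≤ 5)
  B vs C: [3 vs 3, 6 vs 4, 7 vs 3] → B does not strictly dominate C (column X: 3 ≤ 3)
  C vs A: [3 vs 5, 4 vs 1, 3 vs 2] → C does not strictly dominate A (column X: 3 ≤ 5)
  C vs B: [3 vs 3, 4 vs 6, 3 vs 7] → C does not strictly dominate B (column X: 3 ≤ 3)
No single strategy strictly dominates all others → no strictly dominant strategy.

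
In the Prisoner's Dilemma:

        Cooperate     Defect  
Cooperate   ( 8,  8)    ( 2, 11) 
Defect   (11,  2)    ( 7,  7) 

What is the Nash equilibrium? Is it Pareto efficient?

(Defect, Defect) is NE; not Pareto efficient

Work:
Defect dominates Cooperate for both players:
If P2 cooperates: Defect (11) > Cooperate (8)
If P2 defects: Defect (7) > Cooperate (2)
NE: (Defect, Defect) with payoff (7, 7)
But (Cooperate, Cooperate) = (8, 8) Pareto dominates (7, 7)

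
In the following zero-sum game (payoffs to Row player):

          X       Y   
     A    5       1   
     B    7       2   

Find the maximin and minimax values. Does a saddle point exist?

Maximin = 2, Minimax = 2, Saddle: True

Work:
Row minimums: [1, 2] → maximin = 2
Column maximums: [7, 2] → minimax = 2
Saddle point exists! Game value = 2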